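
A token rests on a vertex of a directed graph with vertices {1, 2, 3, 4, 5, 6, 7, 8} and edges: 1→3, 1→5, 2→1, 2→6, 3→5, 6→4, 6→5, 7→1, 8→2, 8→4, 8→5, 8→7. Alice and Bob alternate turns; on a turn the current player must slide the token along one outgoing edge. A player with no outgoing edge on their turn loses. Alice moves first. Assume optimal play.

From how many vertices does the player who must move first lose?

4

Use the standard recursion: the mover loses at a terminal position; elsewhere, the mover wins exactly when some move hands the opponent an L position.
Every edge goes from a vertex to one that appears earlier in the order 5, 4, 3, 1, 6, 2, 7, 8, so processing vertices in that order labels each vertex after all of its successors.
5: no outgoing edge → L
4: no outgoing edge → L
3: W (go to 5, an L position)
1: W (go to 5, an L position)
6: W (go to 4, an L position)
2: L (options 6(W), 1(W) are all W)
7: L (sole option 1(W) is W)
8: W (go to 7, an L position)
The L vertices are 2, 4, 5, 7; that is 4 in all.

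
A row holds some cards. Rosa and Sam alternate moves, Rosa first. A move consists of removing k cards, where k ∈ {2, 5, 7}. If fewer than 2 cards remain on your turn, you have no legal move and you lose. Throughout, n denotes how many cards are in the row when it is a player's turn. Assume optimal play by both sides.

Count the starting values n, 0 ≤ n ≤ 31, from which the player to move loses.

Use the standard recursion: the mover loses at a terminal position; elsewhere, the mover wins exactly when some move hands the opponent an L position.
n=0: no move → L
n=1: no move → L
n=2: →0(L), so W
n=3: →1(L), so W
n=4: →2(W) only, which is W, so L
n=5: →0(L), so W
n=6: →4(L), so W
n=7: →0(L), so W
n=8: →1(L), so W
n=9: →4(L), so W
n=10: →8(W), 5(W), 3(W) — all W, so L
n=11: →4(L), so W
n=12: →10(L), so W
n=13: →11(W), 8(W), 6(W) — all W, so L
n=14: →12(W), 9(W), 7(W) — all W, so L
n=15: →13(L), so W
n=16: →14(L), so W
n=17: →10(L), so W
n=18: →13(L), so W
n=19: →14(L), so W
n=20: →13(L), so W
n=21: →14(L), so W
n=22: →20(W), 17(W), 15(W) — all W, so L
n=23: →21(W), 18(W), 16(W) — all W, so L
n=24: →22(L), so W
n=25: →23(L), so W
n=26: →24(W), 21(W), 19(W) — all W, so L
n=27: →22(L), so W
n=28: →26(L), so W
n=29: →22(L), so W
n=30: →23(L), so W
n=31: →26(L), so W
L entries with 0 ≤ n ≤ 31: n = 0, 1, 4, 10, 13, 14, 22, 23, 26; that makes 9.

9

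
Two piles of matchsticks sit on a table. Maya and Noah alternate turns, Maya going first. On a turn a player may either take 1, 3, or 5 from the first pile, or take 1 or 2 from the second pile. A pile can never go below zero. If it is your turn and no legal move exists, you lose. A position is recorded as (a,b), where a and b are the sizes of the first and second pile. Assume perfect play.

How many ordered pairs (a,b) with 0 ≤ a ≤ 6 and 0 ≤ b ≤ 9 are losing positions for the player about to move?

25

Build the W/L table. Terminal = L. A non-terminal position is W if it has a move to some L; otherwise it is L.
Every move lowers a or b (never raises either), so fill the grid row by row in increasing a, and left to right within a row: each cell's successors are then already labelled.
      b=0  b=1  b=2  b=3  b=4  b=5  b=6  b=7  b=8  b=9
a=0:    L    W    W    L    W    W    L    W    W    L
a=1:    W    L    W    W    L    W    W    L    W    W
a=2:    L    W    W    L    W    W    L    W    W    L
a=3:    W    L    W    W    L    W    W    L    W    W
a=4:    L    W    W    L    W    W    L    W    W    L
a=5:    W    L    W    W    L    W    W    L    W    W
a=6:    L    W    W    L    W    W    L    W    W    L
Cells with no legal move (terminal, hence L): (0,0).
The remaining L cells, each justified by listing all of its moves:
(0,3): →(0,2)(W), (0,1)(W) — all W, so L
(0,6): →(0,5)(W), (0,4)(W) — all W, so L
(0,9): →(0,8)(W), (0,7)(W) — all W, so L
(1,1): →(0,1)(W), (1,0)(W) — all W, so L
(1,4): →(0,4)(W), (1,3)(W), (1,2)(W) — all W, so L
(1,7): →(0,7)(W), (1,6)(W), (1,5)(W) — all W, so L
(2,0): →(1,0)(W) only, which is W, so L
(2,3): →(1,3)(W), (2,2)(W), (2,1)(W) — all W, so L
(2,6): →(1,6)(W), (2,5)(W), (2,4)(W) — all W, so L
(2,9): →(1,9)(W), (2,8)(W), (2,7)(W) — all W, so L
(3,1): →(2,1)(W), (0,1)(W), (3,0)(W) — all W, so L
(3,4): →(2,4)(W), (0,4)(W), (3,3)(W), (3,2)(W) — all W, so L
(3,7): →(2,7)(W), (0,7)(W), (3,6)(W), (3,5)(W) — all W, so L
(4,0): →(3,0)(W), (1,0)(W) — all W, so L
(4,3): →(3,3)(W), (1,3)(W), (4,2)(W), (4,1)(W) — all W, so L
(4,6): →(3,6)(W), (1,6)(W), (4,5)(W), (4,4)(W) — all W, so L
(4,9): →(3,9)(W), (1,9)(W), (4,8)(W), (4,7)(W) — all W, so L
(5,1): →(4,1)(W), (2,1)(W), (0,1)(W), (5,0)(W) — all W, so L
(5,4): →(4,4)(W), (2,4)(W), (0,4)(W), (5,3)(W), (5,2)(W) — all W, so L
(5,7): →(4,7)(W), (2,7)(W), (0,7)(W), (5,6)(W), (5,5)(W) — all W, so L
(6,0): →(5,0)(W), (3,0)(W), (1,0)(W) — all W, so L
(6,3): →(5,3)(W), (3,3)(W), (1,3)(W), (6,2)(W), (6,1)(W) — all W, so L
(6,6): →(5,6)(W), (3,6)(W), (1,6)(W), (6,5)(W), (6,4)(W) — all W, so L
(6,9): →(5,9)(W), (3,9)(W), (1,9)(W), (6,8)(W), (6,7)(W) — all W, so L
Every other cell has at least one move into one of the L cells above, so it is W.
L cells per row: a=0: 4, a=1: 3, a=2: 4, a=3: 3, a=4: 4, a=5: 3, a=6: 4; total 25.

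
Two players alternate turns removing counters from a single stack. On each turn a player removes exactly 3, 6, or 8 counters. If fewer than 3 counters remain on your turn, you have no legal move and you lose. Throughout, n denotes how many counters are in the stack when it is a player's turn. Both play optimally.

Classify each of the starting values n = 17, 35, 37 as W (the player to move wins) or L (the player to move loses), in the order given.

Positions with no move are L. A position that does have a move is losing for the player to move precisely when every available move leads to a winning position for the opponent. Fill in the labels:
n=0: no move → L
n=1: no move → L
n=2: no move → L
n=3: →0(L), so W
n=4: →1(L), so W
n=5: →2(L), so W
n=6: →0(L), so W
n=7: →1(L), so W
n=8: →2(L), so W
n=9: →1(L), so W
n=10: →2(L), so W
n=11: →8(W), 5(W), 3(W) — all W, so L
n=12: →9(W), 6(W), 4(W) — all W, so L
n=13: →10(W), 7(W), 5(W) — all W, so L
n=14: →11(L), so W
n=15: →12(L), so W
n=16: →13(L), so W
n=17: →11(L), so W
n=18: →12(L), so W
n=19: →13(L), so W
n=20: →12(L), so W
n=21: →13(L), so W
n=22: →19(W), 16(W), 14(W) — all W, so L
n=23: →20(W), 17(W), 15(W) — all W, so L
n=24: →21(W), 18(W), 16(W) — all W, so L
n=25: →22(L), so W
n=26: →23(L), so W
n=27: →24(L), so W
n=28: →22(L), so W
n=29: →23(L), so W
n=30: →24(L), so W
n=31: →23(L), so W
n=32: →24(L), so W
n=33: →30(W), 27(W), 25(W) — all W, so L
n=34: →31(W), 28(W), 26(W) — all W, so L
n=35: →32(W), 29(W), 27(W) — all W, so L
n=36: →33(L), so W
n=37: →34(L), so W

17: W, 35: L, 37: W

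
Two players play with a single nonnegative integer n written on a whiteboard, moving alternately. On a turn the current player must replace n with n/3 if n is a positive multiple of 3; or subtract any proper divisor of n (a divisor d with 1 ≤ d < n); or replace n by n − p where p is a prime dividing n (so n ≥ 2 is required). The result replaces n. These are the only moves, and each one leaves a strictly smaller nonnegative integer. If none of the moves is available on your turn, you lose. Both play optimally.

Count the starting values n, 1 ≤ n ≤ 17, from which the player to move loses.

Build the W/L table. Terminal = L. A non-terminal position is W if it has a move to some L; otherwise it is L.
n=0: no move → L
n=1: no move → L
n=2: →0(L), so W
n=3: →0(L), so W
n=4: →2(W), 3(W) — all W, so L
n=5: →0(L), so W
n=6: →4(L), so W
n=7: →0(L), so W
n=8: →4(L), so W
n=9: →3(W), 6(W), 8(W) — all W, so L
n=10: →9(L), so W
n=11: →0(L), so W
n=12: →4(L), so W
n=13: →0(L), so W
n=14: →7(W), 12(W), 13(W) — all W, so L
n=15: →14(L), so W
n=16: →14(L), so W
n=17: →0(L), so W
L entries with 1 ≤ n ≤ 17 (n=0 is outside the asked range and is not counted): n = 1, 4, 9, 14; that makes 4.

4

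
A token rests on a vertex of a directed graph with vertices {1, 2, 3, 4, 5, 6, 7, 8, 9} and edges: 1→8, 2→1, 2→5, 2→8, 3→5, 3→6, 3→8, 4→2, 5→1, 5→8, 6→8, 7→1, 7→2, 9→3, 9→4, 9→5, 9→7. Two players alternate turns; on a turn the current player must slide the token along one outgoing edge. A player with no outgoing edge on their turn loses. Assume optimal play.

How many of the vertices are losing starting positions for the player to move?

3

Classify positions by backward induction: terminal positions (no move available) are L. From any other position, the mover wins iff some move reaches an L.
Every edge goes from a vertex to one that appears earlier in the order 8, 1, 5, 6, 3, 2, 7, 4, 9, so processing vertices in that order labels each vertex after all of its successors.
8: no outgoing edge → L
1: →8(L), so W
5: →8(L), so W
6: →8(L), so W
3: →8(L), so W
2: →8(L), so W
7: →2(W), 1(W) — all W, so L
4: →2(W) only, which is W, so L
9: →4(L), so W
The L vertices are 4, 7, 8; that is 3 in all.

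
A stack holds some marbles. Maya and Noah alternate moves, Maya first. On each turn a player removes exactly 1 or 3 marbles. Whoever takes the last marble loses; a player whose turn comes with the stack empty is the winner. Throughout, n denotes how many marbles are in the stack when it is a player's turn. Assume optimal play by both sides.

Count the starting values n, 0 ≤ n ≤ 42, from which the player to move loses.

21

Label each position W (a win for the player to move) or L (a loss). A position with no legal move is W; any other position is W exactly when some move reaches an L, and L when every move reaches a W.
n=0: no move; the opponent has just taken the last marble and therefore loses → W
n=1: →0(W) only, which is W, so L
n=2: →1(L), so W
n=3: →2(W), 0(W) — all W, so L
n=4: →3(L), so W
n=5: →4(W), 2(W) — all W, so L
n=6: →5(L), so W
n=7: →6(W), 4(W) — all W, so L
n=8: →7(L), so W
n=9: →8(W), 6(W) — all W, so L
n=10: →9(L), so W
n=11: →10(W), 8(W) — all W, so L
n=12: →11(L), so W
n=13: →12(W), 10(W) — all W, so L
n=14: →13(L), so W
n=15: →14(W), 12(W) — all W, so L
n=16: →15(L), so W
n=17: →16(W), 14(W) — all W, so L
n=18: →17(L), so W
n=19: →18(W), 16(W) — all W, so L
n=20: →19(L), so W
n=21: →20(W), 18(W) — all W, so L
n=22: →21(L), so W
n=23: →22(W), 20(W) — all W, so L
n=24: →23(L), so W
n=25: →24(W), 22(W) — all W, so L
n=26: →25(L), so W
n=27: →26(W), 24(W) — all W, so L
n=28: →27(L), so W
n=29: →28(W), 26(W) — all W, so L
n=30: →29(L), so W
n=31: →30(W), 28(W) — all W, so L
n=32: →31(L), so W
n=33: →32(W), 30(W) — all W, so L
n=34: →33(L), so W
n=35: →34(W), 32(W) — all W, so L
n=36: →35(L), so W
n=37: →36(W), 34(W) — all W, so L
n=38: →37(L), so W
n=39: →38(W), 36(W) — all W, so L
n=40: →39(L), so W
n=41: →40(W), 38(W) — all W, so L
n=42: →41(L), so W
L entries with 0 ≤ n ≤ 42: n = 1, 3, 5, 7, 9, 11, 13, 15, 17, 19, 21, 23, 25, 27, 29, 31, 33, 35, 37, 39, 41; that makes 21.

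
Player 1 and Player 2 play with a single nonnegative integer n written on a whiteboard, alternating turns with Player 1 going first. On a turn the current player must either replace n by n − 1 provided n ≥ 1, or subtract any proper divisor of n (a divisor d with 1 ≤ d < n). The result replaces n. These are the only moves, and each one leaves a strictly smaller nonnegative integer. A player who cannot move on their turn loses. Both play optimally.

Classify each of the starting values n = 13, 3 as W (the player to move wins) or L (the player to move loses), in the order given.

13: L, 3: W

Compute win/loss labels from the base case upward. A position with no move is L. Any other position is W if it can reach an L in one move, else L.
n=0: no move → L
n=1: reaches L-position 0 → W
n=2: only reaches 1(W), which is W → L
n=3: reaches L-position 2 → W
n=4: reaches L-position 2 → W
n=5: only reaches 4(W), which is W → L
n=6: reaches L-position 5 → W
n=7: only reaches 6(W), which is W → L
n=8: reaches L-position 7 → W
n=9: only reaches 6(W), 8(W), all W → L
n=10: reaches L-position 5 → W
n=11: only reaches 10(W), which is W → L
n=12: reaches L-position 9 → W
n=13: only reaches 12(W), which is W → L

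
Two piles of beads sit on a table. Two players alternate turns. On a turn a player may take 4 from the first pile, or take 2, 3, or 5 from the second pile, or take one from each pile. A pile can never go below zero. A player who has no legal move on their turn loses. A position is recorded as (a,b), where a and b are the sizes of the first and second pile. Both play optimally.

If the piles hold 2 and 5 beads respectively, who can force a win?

The first player wins.

Build the W/L table. Terminal = L. A non-terminal position is W if it has a move to some L; otherwise it is L.
No move ever increases a pile, so every position that can arise here has a ≤ 2 and b ≤ 5; it is enough to label the cells with 0 ≤ a ≤ 2 and 0 ≤ b ≤ 5.
Every move lowers a or b (never raises either), so fill the grid row by row in increasing a, and left to right within a row: each cell's successors are then already labelled.
      b=0  b=1  b=2  b=3  b=4  b=5
a=0:    L    L    W    W    W    W
a=1:    L    W    W    W    L    W
a=2:    L    W    W    W    L    W
Cells with no legal move (terminal, hence L): (0,0), (0,1), (1,0), (2,0).
The remaining L cells, each justified by listing all of its moves:
(1,4): only reaches (1,2)(W), (1,1)(W), (0,3)(W), all W → L
(2,4): only reaches (2,2)(W), (2,1)(W), (1,3)(W), all W → L
Every other cell has at least one move into one of the L cells above, so it is W.
From (2,5) the player to move can move to (2,0), reaching an L position.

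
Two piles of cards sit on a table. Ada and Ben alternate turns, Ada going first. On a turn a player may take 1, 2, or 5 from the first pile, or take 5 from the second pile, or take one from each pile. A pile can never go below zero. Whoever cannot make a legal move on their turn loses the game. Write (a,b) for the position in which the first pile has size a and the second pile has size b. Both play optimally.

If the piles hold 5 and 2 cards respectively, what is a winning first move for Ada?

Move to (3,2).

Compute win/loss labels from the base case upward. A position with no move is L. Any other position is W if it can reach an L in one move, else L.
No move ever increases a pile, so every position that can arise here has a ≤ 5 and b ≤ 2; it is enough to label the cells with 0 ≤ a ≤ 5 and 0 ≤ b ≤ 2.
Every move lowers a or b (never raises either), so fill the grid row by row in increasing a, and left to right within a row: each cell's successors are then already labelled.
      b=0  b=1  b=2
a=0:    L    L    L
a=1:    W    W    W
a=2:    W    W    W
a=3:    L    L    L
a=4:    W    W    W
a=5:    W    W    W
Cells with no legal move (terminal, hence L): (0,0), (0,1), (0,2).
The remaining L cells, each justified by listing all of its moves:
(3,0): L (options (2,0)(W), (1,0)(W) are all W)
(3,1): L (options (2,1)(W), (1,1)(W), (2,0)(W) are all W)
(3,2): L (options (2,2)(W), (1,2)(W), (2,1)(W) are all W)
Every other cell has at least one move into one of the L cells above, so it is W.
From (5,2), the L positions reachable in one move are: (3,2), (0,2). Any move reaching one of these is winning.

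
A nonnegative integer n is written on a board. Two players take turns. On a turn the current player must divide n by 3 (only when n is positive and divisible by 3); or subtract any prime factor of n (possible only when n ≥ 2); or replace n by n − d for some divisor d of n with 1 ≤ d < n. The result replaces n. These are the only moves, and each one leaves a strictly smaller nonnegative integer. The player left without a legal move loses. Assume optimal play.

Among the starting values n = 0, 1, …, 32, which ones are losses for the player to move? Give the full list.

Classify positions by backward induction: terminal positions (no move available) are L. From any other position, the mover wins iff some move reaches an L.
n=0: no move → L
n=1: no move → L
n=2: can move to 0, which is L ⇒ W
n=3: can move to 0, which is L ⇒ W
n=4: moves to 2(W), 3(W); every one is W ⇒ L
n=5: can move to 0, which is L ⇒ W
n=6: can move to 4, which is L ⇒ W
n=7: can move to 0, which is L ⇒ W
n=8: can move to 4, which is L ⇒ W
n=9: moves to 3(W), 6(W), 8(W); every one is W ⇒ L
n=10: can move to 9, which is L ⇒ W
n=11: can move to 0, which is L ⇒ W
n=12: can move to 4, which is L ⇒ W
n=13: can move to 0, which is L ⇒ W
n=14: moves to 7(W), 12(W), 13(W); every one is W ⇒ L
n=15: can move to 14, which is L ⇒ W
n=16: can move to 14, which is L ⇒ W
n=17: can move to 0, which is L ⇒ W
n=18: can move to 9, which is L ⇒ W
n=19: can move to 0, which is L ⇒ W
n=20: moves to 10(W), 15(W), 16(W), 18(W), 19(W); every one is W ⇒ L
n=21: can move to 14, which is L ⇒ W
n=22: can move to 20, which is L ⇒ W
n=23: can move to 0, which is L ⇒ W
n=24: can move to 20, which is L ⇒ W
n=25: can move to 20, which is L ⇒ W
n=26: moves to 13(W), 24(W), 25(W); every one is W ⇒ L
n=27: can move to 9, which is L ⇒ W
n=28: can move to 14, which is L ⇒ W
n=29: can move to 0, which is L ⇒ W
n=30: can move to 20, which is L ⇒ W
n=31: can move to 0, which is L ⇒ W
n=32: moves to 16(W), 24(W), 28(W), 30(W), 31(W); every one is W ⇒ L
The losing starting values of n are exactly the entries labelled L in this table (8 of them).

0, 1, 4, 9, 14, 20, 26, 32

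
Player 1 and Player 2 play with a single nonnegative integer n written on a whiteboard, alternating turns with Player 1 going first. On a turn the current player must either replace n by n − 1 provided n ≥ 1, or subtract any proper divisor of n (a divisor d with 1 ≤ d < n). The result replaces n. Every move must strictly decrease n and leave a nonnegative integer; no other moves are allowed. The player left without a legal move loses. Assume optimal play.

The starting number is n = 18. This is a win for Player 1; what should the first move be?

Move to 9.

Positions with no move are L. A position that does have a move is losing for the player to move precisely when every available move leads to a winning position for the opponent. Fill in the labels:
n=0: no move → L
n=1: →0(L), so W
n=2: →1(W) only, which is W, so L
n=3: →2(L), so W
n=4: →2(L), so W
n=5: →4(W) only, which is W, so L
n=6: →5(L), so W
n=7: →6(W) only, which is W, so L
n=8: →7(L), so W
n=9: →6(W), 8(W) — all W, so L
n=10: →5(L), so W
n=11: →10(W) only, which is W, so L
n=12: →9(L), so W
n=13: →12(W) only, which is W, so L
n=14: →7(L), so W
n=15: →10(W), 12(W), 14(W) — all W, so L
n=16: →15(L), so W
n=17: →16(W) only, which is W, so L
n=18: →9(L), so W
From 18, the L positions reachable in one move are: 9, 15, 17. Any move reaching one of these is winning.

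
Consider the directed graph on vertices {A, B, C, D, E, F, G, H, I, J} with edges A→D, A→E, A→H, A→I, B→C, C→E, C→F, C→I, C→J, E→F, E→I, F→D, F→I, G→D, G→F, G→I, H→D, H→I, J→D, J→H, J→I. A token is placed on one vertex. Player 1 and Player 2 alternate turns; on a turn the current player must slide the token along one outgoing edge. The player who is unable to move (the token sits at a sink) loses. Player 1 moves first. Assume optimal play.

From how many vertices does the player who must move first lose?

Work bottom-up. With no move the player to move loses. Otherwise the position is W if at least one move leads to an L position for the opponent, and L if every move leads to a W.
Every edge goes from a vertex to one that appears earlier in the order I, D, H, F, E, A, J, C, B, G, so processing vertices in that order labels each vertex after all of its successors.
I: no outgoing edge → L
D: no outgoing edge → L
H: W (go to D, an L position)
F: W (go to D, an L position)
E: W (go to I, an L position)
A: W (go to D, an L position)
J: W (go to D, an L position)
C: W (go to I, an L position)
B: L (sole option C(W) is W)
G: W (go to D, an L position)
The L vertices are B, D, I; that is 3 in all.

3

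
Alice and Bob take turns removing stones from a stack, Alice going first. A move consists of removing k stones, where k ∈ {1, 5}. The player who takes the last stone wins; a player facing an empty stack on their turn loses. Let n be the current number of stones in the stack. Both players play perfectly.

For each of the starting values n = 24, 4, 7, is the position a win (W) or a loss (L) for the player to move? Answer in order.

24: L, 4: L, 7: W

Build the W/L table. Terminal = L. A non-terminal position is W if it has a move to some L; otherwise it is L.
n=0: no move → L
n=1: →0(L), so W
n=2: →1(W) only, which is W, so L
n=3: →2(L), so W
n=4: →3(W) only, which is W, so L
n=5: →4(L), so W
n=6: →5(W), 1(W) — all W, so L
n=7: →6(L), so W
n=8: →7(W), 3(W) — all W, so L
n=9: →8(L), so W
n=10: →9(W), 5(W) — all W, so L
n=11: →10(L), so W
n=12: →11(W), 7(W) — all W, so L
n=13: →12(L), so W
n=14: →13(W), 9(W) — all W, so L
n=15: →14(L), so W
n=16: →15(W), 11(W) — all W, so L
n=17: →16(L), so W
n=18: →17(W), 13(W) — all W, so L
n=19: →18(L), so W
n=20: →19(W), 15(W) — all W, so L
n=21: →20(L), so W
n=22: →21(W), 17(W) — all W, so L
n=23: →22(L), so W
n=24: →23(W), 19(W) — all W, so L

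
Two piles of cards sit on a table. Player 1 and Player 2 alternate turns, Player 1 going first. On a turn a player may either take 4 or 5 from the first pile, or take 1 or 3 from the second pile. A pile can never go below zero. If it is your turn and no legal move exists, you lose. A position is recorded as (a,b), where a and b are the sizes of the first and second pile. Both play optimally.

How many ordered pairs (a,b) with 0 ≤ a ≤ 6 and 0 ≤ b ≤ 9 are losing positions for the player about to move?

35

Work bottom-up. With no move the player to move loses. Otherwise the position is W if at least one move leads to an L position for the opponent, and L if every move leads to a W.
Every move lowers a or b (never raises either), so fill the grid row by row in increasing a, and left to right within a row: each cell's successors are then already labelled.
      b=0  b=1  b=2  b=3  b=4  b=5  b=6  b=7  b=8  b=9
a=0:    L    W    L    W    L    W    L    W    L    W
a=1:    L    W    L    W    L    W    L    W    L    W
a=2:    L    W    L    W    L    W    L    W    L    W
a=3:    L    W    L    W    L    W    L    W    L    W
a=4:    W    L    W    L    W    L    W    L    W    L
a=5:    W    L    W    L    W    L    W    L    W    L
a=6:    W    L    W    L    W    L    W    L    W    L
Cells with no legal move (terminal, hence L): (0,0), (1,0), (2,0), (3,0).
The remaining L cells, each justified by listing all of its moves:
(0,2): L (sole option (0,1)(W) is W)
(0,4): L (options (0,3)(W), (0,1)(W) are all W)
(0,6): L (options (0,5)(W), (0,3)(W) are all W)
(0,8): L (options (0,7)(W), (0,5)(W) are all W)
(1,2): L (sole option (1,1)(W) is W)
(1,4): L (options (1,3)(W), (1,1)(W) are all W)
(1,6): L (options (1,5)(W), (1,3)(W) are all W)
(1,8): L (options (1,7)(W), (1,5)(W) are all W)
(2,2): L (sole option (2,1)(W) is W)
(2,4): L (options (2,3)(W), (2,1)(W) are all W)
(2,6): L (options (2,5)(W), (2,3)(W) are all W)
(2,8): L (options (2,7)(W), (2,5)(W) are all W)
(3,2): L (sole option (3,1)(W) is W)
(3,4): L (options (3,3)(W), (3,1)(W) are all W)
(3,6): L (options (3,5)(W), (3,3)(W) are all W)
(3,8): L (options (3,7)(W), (3,5)(W) are all W)
(4,1): L (options (0,1)(W), (4,0)(W) are all W)
(4,3): L (options (0,3)(W), (4,2)(W), (4,0)(W) are all W)
(4,5): L (options (0,5)(W), (4,4)(W), (4,2)(W) are all W)
(4,7): L (options (0,7)(W), (4,6)(W), (4,4)(W) are all W)
(4,9): L (options (0,9)(W), (4,8)(W), (4,6)(W) are all W)
(5,1): L (options (1,1)(W), (0,1)(W), (5,0)(W) are all W)
(5,3): L (options (1,3)(W), (0,3)(W), (5,2)(W), (5,0)(W) are all W)
(5,5): L (options (1,5)(W), (0,5)(W), (5,4)(W), (5,2)(W) are all W)
(5,7): L (options (1,7)(W), (0,7)(W), (5,6)(W), (5,4)(W) are all W)
(5,9): L (options (1,9)(W), (0,9)(W), (5,8)(W), (5,6)(W) are all W)
(6,1): L (options (2,1)(W), (1,1)(W), (6,0)(W) are all W)
(6,3): L (options (2,3)(W), (1,3)(W), (6,2)(W), (6,0)(W) are all W)
(6,5): L (options (2,5)(W), (1,5)(W), (6,4)(W), (6,2)(W) are all W)
(6,7): L (options (2,7)(W), (1,7)(W), (6,6)(W), (6,4)(W) are all W)
(6,9): L (options (2,9)(W), (1,9)(W), (6,8)(W), (6,6)(W) are all W)
Every other cell has at least one move into one of the L cells above, so it is W.
L cells per row: a=0: 5, a=1: 5, a=2: 5, a=3: 5, a=4: 5, a=5: 5, a=6: 5; total 35.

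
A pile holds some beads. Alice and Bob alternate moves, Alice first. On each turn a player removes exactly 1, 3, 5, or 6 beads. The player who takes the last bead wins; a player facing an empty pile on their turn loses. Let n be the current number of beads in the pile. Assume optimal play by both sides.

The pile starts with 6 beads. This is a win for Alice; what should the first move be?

Remove 6, leaving 0.

Work bottom-up. With no move the player to move loses. Otherwise the position is W if at least one move leads to an L position for the opponent, and L if every move leads to a W.
n=0: no move → L
n=1: W (go to 0, an L position)
n=2: L (sole option 1(W) is W)
n=3: W (go to 2, an L position)
n=4: L (options 3(W), 1(W) are all W)
n=5: W (go to 4, an L position)
n=6: W (go to 0, an L position)
From 6, the L positions reachable in one move are: 0.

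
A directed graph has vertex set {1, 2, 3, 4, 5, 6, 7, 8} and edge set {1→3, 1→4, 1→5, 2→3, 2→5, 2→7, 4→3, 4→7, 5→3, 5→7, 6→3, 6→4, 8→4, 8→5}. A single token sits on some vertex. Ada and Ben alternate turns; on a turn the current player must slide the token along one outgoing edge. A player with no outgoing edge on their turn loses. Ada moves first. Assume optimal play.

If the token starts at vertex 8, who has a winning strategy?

Label each position W (a win for the player to move) or L (a loss). A position with no legal move is L; any other position is W exactly when some move reaches an L, and L when every move reaches a W.
Every edge goes from a vertex to one that appears earlier in the order 7, 3, 5, 4, 2, 8, 6, 1, so processing vertices in that order labels each vertex after all of its successors.
7: no outgoing edge → L
3: no outgoing edge → L
5: W (go to 3, an L position)
4: W (go to 3, an L position)
2: W (go to 3, an L position)
8: L (options 4(W), 5(W) are all W)
6: W (go to 3, an L position)
1: W (go to 3, an L position)
Every move from 8 reaches a W position, so the mover loses.

Ben wins.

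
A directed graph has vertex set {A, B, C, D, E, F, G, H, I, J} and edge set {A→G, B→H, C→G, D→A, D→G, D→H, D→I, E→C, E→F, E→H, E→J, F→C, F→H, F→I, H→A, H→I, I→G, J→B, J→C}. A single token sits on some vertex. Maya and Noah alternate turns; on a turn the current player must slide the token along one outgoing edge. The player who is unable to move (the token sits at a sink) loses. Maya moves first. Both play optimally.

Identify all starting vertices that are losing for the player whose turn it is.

Use the standard recursion: the mover loses at a terminal position; elsewhere, the mover wins exactly when some move hands the opponent an L position.
Every edge goes from a vertex to one that appears earlier in the order G, C, A, I, H, B, J, F, E, D, so processing vertices in that order labels each vertex after all of its successors.
G: no outgoing edge → L
C: reaches L-position G → W
A: reaches L-position G → W
I: reaches L-position G → W
H: only reaches I(W), A(W), all W → L
B: reaches L-position H → W
J: only reaches B(W), C(W), all W → L
F: reaches L-position H → W
E: reaches L-position J → W
D: reaches L-position H → W
The losing starting vertices are exactly the entries labelled L in this table (3 of them).

G, H, J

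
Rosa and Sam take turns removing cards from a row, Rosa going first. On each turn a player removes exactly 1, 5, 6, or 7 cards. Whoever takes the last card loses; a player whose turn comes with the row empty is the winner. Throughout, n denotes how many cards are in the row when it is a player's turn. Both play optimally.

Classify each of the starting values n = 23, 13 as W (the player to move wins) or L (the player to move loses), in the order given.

23: W, 13: L

Label each position W (a win for the player to move) or L (a loss). A position with no legal move is W; any other position is W exactly when some move reaches an L, and L when every move reaches a W.
n=0: no move; the opponent has just taken the last card and therefore loses → W
n=1: L (sole option 0(W) is W)
n=2: W (go to 1, an L position)
n=3: L (sole option 2(W) is W)
n=4: W (go to 3, an L position)
n=5: L (options 4(W), 0(W) are all W)
n=6: W (go to 5, an L position)
n=7: W (go to 1, an L position)
n=8: W (go to 3, an L position)
n=9: W (go to 3, an L position)
n=10: W (go to 5, an L position)
n=11: W (go to 5, an L position)
n=12: W (go to 5, an L position)
n=13: L (options 12(W), 8(W), 7(W), 6(W) are all W)
n=14: W (go to 13, an L position)
n=15: L (options 14(W), 10(W), 9(W), 8(W) are all W)
n=16: W (go to 15, an L position)
n=17: L (options 16(W), 12(W), 11(W), 10(W) are all W)
n=18: W (go to 17, an L position)
n=19: W (go to 13, an L position)
n=20: W (go to 15, an L position)
n=21: W (go to 15, an L position)
n=22: W (go to 17, an L position)
n=23: W (go to 17, an L position)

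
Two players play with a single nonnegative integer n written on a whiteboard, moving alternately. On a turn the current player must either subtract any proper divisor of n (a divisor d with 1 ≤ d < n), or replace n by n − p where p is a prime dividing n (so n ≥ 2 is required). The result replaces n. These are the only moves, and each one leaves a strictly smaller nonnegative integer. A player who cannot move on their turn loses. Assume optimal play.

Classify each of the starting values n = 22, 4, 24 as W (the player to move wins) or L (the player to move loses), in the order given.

22: W, 4: L, 24: W

Use the standard recursion: the mover loses at a terminal position; elsewhere, the mover wins exactly when some move hands the opponent an L position.
n=0: no move → L
n=1: no move → L
n=2: can move to 0, which is L ⇒ W
n=3: can move to 0, which is L ⇒ W
n=4: moves to 2(W), 3(W); every one is W ⇒ L
n=5: can move to 0, which is L ⇒ W
n=6: can move to 4, which is L ⇒ W
n=7: can move to 0, which is L ⇒ W
n=8: can move to 4, which is L ⇒ W
n=9: moves to 6(W), 8(W); every one is W ⇒ L
n=10: can move to 9, which is L ⇒ W
n=11: can move to 0, which is L ⇒ W
n=12: can move to 9, which is L ⇒ W
n=13: can move to 0, which is L ⇒ W
n=14: moves to 7(W), 12(W), 13(W); every one is W ⇒ L
n=15: can move to 14, which is L ⇒ W
n=16: can move to 14, which is L ⇒ W
n=17: can move to 0, which is L ⇒ W
n=18: can move to 9, which is L ⇒ W
n=19: can move to 0, which is L ⇒ W
n=20: moves to 10(W), 15(W), 16(W), 18(W), 19(W); every one is W ⇒ L
n=21: can move to 14, which is L ⇒ W
n=22: can move to 20, which is L ⇒ W
n=23: can move to 0, which is L ⇒ W
n=24: can move to 20, which is L ⇒ W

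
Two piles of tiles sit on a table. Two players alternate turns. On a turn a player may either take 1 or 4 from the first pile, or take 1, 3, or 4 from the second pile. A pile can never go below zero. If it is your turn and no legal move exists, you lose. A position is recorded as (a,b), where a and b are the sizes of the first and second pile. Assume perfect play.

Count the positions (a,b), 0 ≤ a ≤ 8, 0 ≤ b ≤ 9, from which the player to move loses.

Work bottom-up. With no move the player to move loses. Otherwise the position is W if at least one move leads to an L position for the opponent, and L if every move leads to a W.
Every move lowers a or b (never raises either), so fill the grid row by row in increasing a, and left to right within a row: each cell's successors are then already labelled.
      b=0  b=1  b=2  b=3  b=4  b=5  b=6  b=7  b=8  b=9
a=0:    L    W    L    W    W    W    W    L    W    L
a=1:    W    L    W    L    W    W    W    W    L    W
a=2:    L    W    L    W    W    W    W    L    W    L
a=3:    W    L    W    L    W    W    W    W    L    W
a=4:    W    W    W    W    L    W    L    W    W    W
a=5:    L    W    L    W    W    W    W    L    W    L
a=6:    W    L    W    L    W    W    W    W    L    W
a=7:    L    W    L    W    W    W    W    L    W    L
a=8:    W    L    W    L    W    W    W    W    L    W
Cells with no legal move (terminal, hence L): (0,0).
The remaining L cells, each justified by listing all of its moves:
(0,2): only reaches (0,1)(W), which is W → L
(0,7): only reaches (0,6)(W), (0,4)(W), (0,3)(W), all W → L
(0,9): only reaches (0,8)(W), (0,6)(W), (0,5)(W), all W → L
(1,1): only reaches (0,1)(W), (1,0)(W), all W → L
(1,3): only reaches (0,3)(W), (1,2)(W), (1,0)(W), all W → L
(1,8): only reaches (0,8)(W), (1,7)(W), (1,5)(W), (1,4)(W), all W → L
(2,0): only reaches (1,0)(W), which is W → L
(2,2): only reaches (1,2)(W), (2,1)(W), all W → L
(2,7): only reaches (1,7)(W), (2,6)(W), (2,4)(W), (2,3)(W), all W → L
(2,9): only reaches (1,9)(W), (2,8)(W), (2,6)(W), (2,5)(W), all W → L
(3,1): only reaches (2,1)(W), (3,0)(W), all W → L
(3,3): only reaches (2,3)(W), (3,2)(W), (3,0)(W), all W → L
(3,8): only reaches (2,8)(W), (3,7)(W), (3,5)(W), (3,4)(W), all W → L
(4,4): only reaches (3,4)(W), (0,4)(W), (4,3)(W), (4,1)(W), (4,0)(W), all W → L
(4,6): only reaches (3,6)(W), (0,6)(W), (4,5)(W), (4,3)(W), (4,2)(W), all W → L
(5,0): only reaches (4,0)(W), (1,0)(W), all W → L
(5,2): only reaches (4,2)(W), (1,2)(W), (5,1)(W), all W → L
(5,7): only reaches (4,7)(W), (1,7)(W), (5,6)(W), (5,4)(W), (5,3)(W), all W → L
(5,9): only reaches (4,9)(W), (1,9)(W), (5,8)(W), (5,6)(W), (5,5)(W), all W → L
(6,1): only reaches (5,1)(W), (2,1)(W), (6,0)(W), all W → L
(6,3): only reaches (5,3)(W), (2,3)(W), (6,2)(W), (6,0)(W), all W → L
(6,8): only reaches (5,8)(W), (2,8)(W), (6,7)(W), (6,5)(W), (6,4)(W), all W → L
(7,0): only reaches (6,0)(W), (3,0)(W), all W → L
(7,2): only reaches (6,2)(W), (3,2)(W), (7,1)(W), all W → L
(7,7): only reaches (6,7)(W), (3,7)(W), (7,6)(W), (7,4)(W), (7,3)(W), all W → L
(7,9): only reaches (6,9)(W), (3,9)(W), (7,8)(W), (7,6)(W), (7,5)(W), all W → L
(8,1): only reaches (7,1)(W), (4,1)(W), (8,0)(W), all W → L
(8,3): only reaches (7,3)(W), (4,3)(W), (8,2)(W), (8,0)(W), all W → L
(8,8): only reaches (7,8)(W), (4,8)(W), (8,7)(W), (8,5)(W), (8,4)(W), all W → L
Every other cell has at least one move into one of the L cells above, so it is W.
L cells per row: a=0: 4, a=1: 3, a=2: 4, a=3: 3, a=4: 2, a=5: 4, a=6: 3, a=7: 4, a=8: 3; total 30.

30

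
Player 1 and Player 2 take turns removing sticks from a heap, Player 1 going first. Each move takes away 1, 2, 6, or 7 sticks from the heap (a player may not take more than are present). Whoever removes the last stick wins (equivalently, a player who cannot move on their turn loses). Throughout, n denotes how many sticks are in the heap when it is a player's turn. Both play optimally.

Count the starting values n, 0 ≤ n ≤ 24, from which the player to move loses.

Compute win/loss labels from the base case upward. A position with no move is L. Any other position is W if it can reach an L in one move, else L.
n=0: no move → L
n=1: →0(L), so W
n=2: →0(L), so W
n=3: →2(W), 1(W) — all W, so L
n=4: →3(L), so W
n=5: →3(L), so W
n=6: →0(L), so W
n=7: →0(L), so W
n=8: →7(W), 6(W), 2(W), 1(W) — all W, so L
n=9: →8(L), so W
n=10: →8(L), so W
n=11: →10(W), 9(W), 5(W), 4(W) — all W, so L
n=12: →11(L), so W
n=13: →11(L), so W
n=14: →8(L), so W
n=15: →8(L), so W
n=16: →15(W), 14(W), 10(W), 9(W) — all W, so L
n=17: →16(L), so W
n=18: →16(L), so W
n=19: →18(W), 17(W), 13(W), 12(W) — all W, so L
n=20: →19(L), so W
n=21: →19(L), so W
n=22: →16(L), so W
n=23: →16(L), so W
n=24: →23(W), 22(W), 18(W), 17(W) — all W, so L
L entries with 0 ≤ n ≤ 24: n = 0, 3, 8, 11, 16, 19, 24; that makes 7.

7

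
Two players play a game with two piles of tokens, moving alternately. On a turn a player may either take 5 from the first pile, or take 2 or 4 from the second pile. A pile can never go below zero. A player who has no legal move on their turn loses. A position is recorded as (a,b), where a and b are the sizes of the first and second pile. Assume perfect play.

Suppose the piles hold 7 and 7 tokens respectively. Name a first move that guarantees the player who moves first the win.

Move to (2,7).

Classify positions by backward induction: terminal positions (no move available) are L. From any other position, the mover wins iff some move reaches an L.
No move ever increases a pile, so every position that can arise here has a ≤ 7 and b ≤ 7; it is enough to label the cells with 0 ≤ a ≤ 7 and 0 ≤ b ≤ 7.
Every move lowers a or b (never raises either), so fill the grid row by row in increasing a, and left to right within a row: each cell's successors are then already labelled.
      b=0  b=1  b=2  b=3  b=4  b=5  b=6  b=7
a=0:    L    L    W    W    W    W    L    L
a=1:    L    L    W    W    W    W    L    L
a=2:    L    L    W    W    W    W    L    L
a=3:    L    L    W    W    W    W    L    L
a=4:    L    L    W    W    W    W    L    L
a=5:    W    W    L    L    W    W    W    W
a=6:    W    W    L    L    W    W    W    W
a=7:    W    W    L    L    W    W    W    W
Cells with no legal move (terminal, hence L): (0,0), (0,1), (1,0), (1,1), (2,0), (2,1), (3,0), (3,1), (4,0), (4,1).
The remaining L cells, each justified by listing all of its moves:
(0,6): only reaches (0,4)(W), (0,2)(W), all W → L
(0,7): only reaches (0,5)(W), (0,3)(W), all W → L
(1,6): only reaches (1,4)(W), (1,2)(W), all W → L
(1,7): only reaches (1,5)(W), (1,3)(W), all W → L
(2,6): only reaches (2,4)(W), (2,2)(W), all W → L
(2,7): only reaches (2,5)(W), (2,3)(W), all W → L
(3,6): only reaches (3,4)(W), (3,2)(W), all W → L
(3,7): only reaches (3,5)(W), (3,3)(W), all W → L
(4,6): only reaches (4,4)(W), (4,2)(W), all W → L
(4,7): only reaches (4,5)(W), (4,3)(W), all W → L
(5,2): only reaches (0,2)(W), (5,0)(W), all W → L
(5,3): only reaches (0,3)(W), (5,1)(W), all W → L
(6,2): only reaches (1,2)(W), (6,0)(W), all W → L
(6,3): only reaches (1,3)(W), (6,1)(W), all W → L
(7,2): only reaches (2,2)(W), (7,0)(W), all W → L
(7,3): only reaches (2,3)(W), (7,1)(W), all W → L
Every other cell has at least one move into one of the L cells above, so it is W.
From (7,7), the L positions reachable in one move are: (2,7), (7,3). Any move reaching one of these is winning.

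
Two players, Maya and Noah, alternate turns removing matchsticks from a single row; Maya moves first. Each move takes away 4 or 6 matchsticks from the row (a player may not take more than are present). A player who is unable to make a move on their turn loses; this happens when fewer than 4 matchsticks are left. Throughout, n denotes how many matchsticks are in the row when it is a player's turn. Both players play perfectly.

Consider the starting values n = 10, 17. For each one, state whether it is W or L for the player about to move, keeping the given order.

10: L, 17: W

Label each position W (a win for the player to move) or L (a loss). A position with no legal move is L; any other position is W exactly when some move reaches an L, and L when every move reaches a W.
n=0: no move → L
n=1: no move → L
n=2: no move → L
n=3: no move → L
n=4: →0(L), so W
n=5: →1(L), so W
n=6: →2(L), so W
n=7: →3(L), so W
n=8: →2(L), so W
n=9: →3(L), so W
n=10: →6(W), 4(W) — all W, so L
n=11: →7(W), 5(W) — all W, so L
n=12: →8(W), 6(W) — all W, so L
n=13: →9(W), 7(W) — all W, so L
n=14: →10(L), so W
n=15: →11(L), so W
n=16: →12(L), so W
n=17: →13(L), so W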